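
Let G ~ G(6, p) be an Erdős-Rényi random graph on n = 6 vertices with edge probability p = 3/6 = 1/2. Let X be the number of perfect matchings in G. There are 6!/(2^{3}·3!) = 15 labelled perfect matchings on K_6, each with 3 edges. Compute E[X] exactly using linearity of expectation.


K_6 has 6!/(2^{3}·3!) = 15 labelled perfect matchings.
For each such perfect matching H, let X_H = 1 if all 3 edges of H are present in G. Then P[X_H = 1] = p^{3} = (1/2)^{3} = 1/8.
By linearity: E[X] = Σ_H E[X_H] = 15 · p^{3} = 15 · 1/8 = 15/8.
Numerically: E[X] ≈ 1.875.

E[X] = 15 · (1/2)^{3} = 15/8 ≈ 1.875.


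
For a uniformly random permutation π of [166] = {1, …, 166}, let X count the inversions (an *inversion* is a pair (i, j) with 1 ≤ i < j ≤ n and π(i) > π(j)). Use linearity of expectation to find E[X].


Write X = Σ X_I over the C(166, 2) = 13695 pairs i < j, with X_I the indicator of one inversion.
There are 13695 indicators.
For each fixed pair i < j, the values π(i) and π(j) are two distinct elements of {1, …, 166} in uniformly random order; by symmetry P[π(i) > π(j)] = 1/2.
By linearity: E[X] = 13695 · (1/2) = C(166, 2) · (1/2) = 13695/2 = 13695/2 ≈ 6847.5000.

E[X] = 13695/2 = 6847.5000.


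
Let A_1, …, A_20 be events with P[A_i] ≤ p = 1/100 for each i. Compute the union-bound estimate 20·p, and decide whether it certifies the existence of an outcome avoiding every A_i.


Union bound: P[∪_{i=1}^{20} A_i] ≤ Σ_i P[A_i] ≤ 20·p = 20·(1/100) = 1/5.
Numerically: 1/5 ≈ 0.20000.
Is 1/5 < 1? YES.
Since P[∪ A_i] ≤ 1/5 < 1, the complement has P[∩ A_i^c] ≥ 1 − 1/5 = 4/5 > 0, so some outcome avoids every A_i.

20·p = 1/5 ≈ 0.20000; existence CERTIFIED by the union bound.


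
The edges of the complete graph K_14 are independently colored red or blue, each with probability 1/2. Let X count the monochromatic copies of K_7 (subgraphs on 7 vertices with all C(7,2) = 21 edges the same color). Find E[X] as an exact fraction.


Let X = Σ_S X_S over the C(14, 7) = 3432 subsets S of size 7, where X_S = 1 if the K_7 on S is monochromatic.
For a fixed S, the K_7 on S has C(7, 2) = 21 edges. P[all 21 edges red] = (1/2)^21, and likewise for blue, so P[monochromatic] = 2·(1/2)^21 = 2^{1 − 21} = 1/1048576.
By linearity of expectation: E[X] = C(14, 7) · 2^{1 − 21} = 3432 · 1/1048576 = 429/131072.
Numerically: E[X] ≈ 0.0033.

E[X] = C(14,7)·2^(1−C(7,2)) = 429/131072 ≈ 0.0033.


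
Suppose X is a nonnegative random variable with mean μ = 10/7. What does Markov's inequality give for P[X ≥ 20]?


μ = E[X] = 10/7, a = 20.
Markov: P[X ≥ 20] ≤ μ/a = (10/7)/20 = 1/14.
Numerically: ≈ 0.07143.
(Since a = 20 > μ = 1.42857, the bound 1/14 is < 1 and informative.)

P[X ≥ 20] ≤ 1/14 ≈ 0.07143.


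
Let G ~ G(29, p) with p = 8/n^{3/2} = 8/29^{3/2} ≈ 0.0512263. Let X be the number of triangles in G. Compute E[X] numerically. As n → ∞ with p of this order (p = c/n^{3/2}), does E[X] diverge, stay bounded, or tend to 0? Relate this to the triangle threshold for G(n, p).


Number of potential triangles: C(29, 3) = 3654.
Each occurs with probability p³ ≈ (0.0512263)³ ≈ 1.34424667e-04.
By linearity: E[X] = C(29, 3)·p³ ≈ 3654 · 1.34424667e-04 ≈ 0.491188.
Since α = 3/2 > 1, p = c/n^{3/2} = o(1/n) is below the triangle threshold p ~ 1/n. Asymptotically E[X] ~ (c³/6)·n^{3(1−α)} = (8³/6)·n^{-1.5} → 0, so by Markov's inequality G has no triangles w.h.p.

E[X] ≈ 0.491188; in regime p = Θ(1/n^{3/2}) E[X] tends to 0 (below the triangle threshold p ~ 1/n).


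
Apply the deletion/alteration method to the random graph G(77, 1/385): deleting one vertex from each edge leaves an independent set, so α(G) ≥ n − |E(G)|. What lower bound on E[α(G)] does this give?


E[|E(G)|] = C(77, 2)·p = 2926 · (1/385) = 38/5.
E[α(G)] ≥ n − E[|E(G)|] = 77 − 38/5 = 347/5.
Numerically: ≈ 69.40000.
(This is only a lower bound; the true E[α(G)] may be larger.)

E[α(G)] ≥ 347/5 ≈ 69.40000.


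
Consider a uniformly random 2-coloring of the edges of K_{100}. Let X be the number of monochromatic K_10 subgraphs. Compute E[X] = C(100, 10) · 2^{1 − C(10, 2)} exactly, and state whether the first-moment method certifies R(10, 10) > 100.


E[X] = C(100, 10) · 2^{1 − 45} = 17310309456440 · 2^{−44} = 17310309456440/17592186044416.
As a reduced fraction: E[X] = 2163788682055/2199023255552 ≈ 0.9840.
Is E[X] < 1? YES.
Since E[X] < 1, there exists a 2-coloring of K_{100} with no monochromatic K_10; hence R(10, 10) > 100.

E[X] = 2163788682055/2199023255552 ≈ 0.9840; E[X] < 1, so R(10, 10) > 100.


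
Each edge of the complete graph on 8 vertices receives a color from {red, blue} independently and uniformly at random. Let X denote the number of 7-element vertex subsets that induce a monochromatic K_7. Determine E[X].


Let X = Σ_S X_S over the C(8, 7) = 8 subsets S of size 7, where X_S = 1 if the K_7 on S is monochromatic.
For a fixed S, the K_7 on S has C(7, 2) = 21 edges. P[all 21 edges red] = (1/2)^21, and likewise for blue, so P[monochromatic] = 2·(1/2)^21 = 2^{1 − 21} = 1/1048576.
Summing: E[X] = C(8, 7) · 2^{1 − 21} = 8 · 1/1048576 = 1/131072.
Numerically: E[X] ≈ 0.000008.

E[X] = C(8,7)·2^(1−C(7,2)) = 1/131072 ≈ 0.000008.


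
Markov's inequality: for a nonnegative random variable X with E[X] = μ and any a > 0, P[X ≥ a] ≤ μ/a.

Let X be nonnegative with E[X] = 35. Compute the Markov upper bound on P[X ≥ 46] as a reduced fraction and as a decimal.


μ = E[X] = 35, a = 46.
Markov: P[X ≥ 46] ≤ μ/a = (35)/46 = 35/46.
Numerically: ≈ 0.761.
(Since a = 46 > μ = 35.000, the bound 35/46 is < 1 and informative.)

P[X ≥ 46] ≤ 35/46 ≈ 0.761.


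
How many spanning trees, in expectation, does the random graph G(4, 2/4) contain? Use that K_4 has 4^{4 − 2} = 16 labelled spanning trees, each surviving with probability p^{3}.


K_4 has 4^{4 − 2} = 16 labelled spanning trees.
For each such spanning tree H, let X_H = 1 if all 3 edges of H are present in G. Then P[X_H = 1] = p^{3} = (1/2)^{3} = 1/8.
By linearity of expectation: E[X] = Σ_H E[X_H] = 16 · p^{3} = 16 · 1/8 = 2.
Numerically: E[X] ≈ 2.

E[X] = 16 · (1/2)^{3} = 2 ≈ 2.


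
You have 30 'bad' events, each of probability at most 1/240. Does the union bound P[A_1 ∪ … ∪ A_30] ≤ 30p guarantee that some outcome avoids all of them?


Union bound: P[∪_{i=1}^{30} A_i] ≤ Σ_i P[A_i] ≤ 30·p = 30·(1/240) = 1/8.
Numerically: 1/8 ≈ 0.1250000.
Is 1/8 < 1? YES.
Since P[∪ A_i] ≤ 1/8 < 1, the complement has P[∩ A_i^c] ≥ 1 − 1/8 = 7/8 > 0, so some outcome avoids every A_i.

30·p = 1/8 ≈ 0.1250000; existence CERTIFIED by the union bound.


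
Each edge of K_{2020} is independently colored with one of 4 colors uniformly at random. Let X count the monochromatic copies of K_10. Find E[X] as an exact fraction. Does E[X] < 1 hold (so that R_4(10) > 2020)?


E[X] = C(2020, 10) · 4^{1 − 45} = 304832018578739931133653656 · 4^{−44} = 304832018578739931133653656/309485009821345068724781056.
As a reduced fraction: E[X] = 38104002322342491391706707/38685626227668133590597632 ≈ 0.985.
Is E[X] < 1? YES.
Since E[X] < 1, there exists a 4-coloring of K_{2020} with no monochromatic K_10; hence R_4(10) > 2020.

E[X] = 38104002322342491391706707/38685626227668133590597632 ≈ 0.985; E[X] < 1, so R_4(10) > 2020.


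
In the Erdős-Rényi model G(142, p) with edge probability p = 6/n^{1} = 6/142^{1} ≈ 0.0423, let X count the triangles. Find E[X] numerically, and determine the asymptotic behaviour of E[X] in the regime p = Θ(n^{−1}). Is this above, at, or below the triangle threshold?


Number of potential triangles: C(142, 3) = 467180.
Each occurs with probability p³ ≈ (0.0423)³ ≈ 7.54377e-05.
By linearity: E[X] = C(142, 3)·p³ ≈ 467180 · 7.54377e-05 ≈ 35.243.
Here α = 1, so p = 6/n is exactly at the triangle threshold p ~ 1/n. Asymptotically E[X] → c³/6 = 6³/6 = 36 ≈ 36.000, a bounded constant. In this regime the triangle count is asymptotically Poisson(c³/6).

E[X] ≈ 35.243; in regime p = Θ(1/n^{1}) E[X] stays bounded (at the triangle threshold p ~ 1/n).


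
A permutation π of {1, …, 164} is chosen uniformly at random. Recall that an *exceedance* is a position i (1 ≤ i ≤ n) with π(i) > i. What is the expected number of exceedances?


Write X = Σ_{i=1}^{164} X_i, where X_i = 1_{π(i) > i}.
For each fixed i, π(i) is uniform over {1, …, 164} (marginal of a uniform permutation), so P[π(i) > i] = (n − i)/n. Summing: Σ_{i=1}^{164} (n − i)/n = (0 + 1 + … + 163)/164 = 164(164 − 1)/(2·164) = (164 − 1)/2.
Hence E[X] = Σ_{i=1}^{164} (164 − i)/164 = 163/2 ≈ 81.500000.

E[X] = 163/2 = 81.500000.


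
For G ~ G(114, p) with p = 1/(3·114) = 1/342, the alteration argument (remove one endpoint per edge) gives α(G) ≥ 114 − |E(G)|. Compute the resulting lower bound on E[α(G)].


E[|E(G)|] = C(114, 2)·p = 6441 · (1/342) = 113/6.
E[α(G)] ≥ n − E[|E(G)|] = 114 − 113/6 = 571/6.
Numerically: ≈ 95.16667.
(This is only a lower bound; the true E[α(G)] may be larger.)

E[α(G)] ≥ 571/6 ≈ 95.16667.


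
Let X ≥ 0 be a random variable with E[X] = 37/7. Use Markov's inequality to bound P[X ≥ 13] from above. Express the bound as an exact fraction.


μ = E[X] = 37/7, a = 13.
Markov: P[X ≥ 13] ≤ μ/a = (37/7)/13 = 37/91.
Numerically: ≈ 0.4066.
(Since a = 13 > μ = 5.2857, the bound 37/91 is < 1 and informative.)

P[X ≥ 13] ≤ 37/91 ≈ 0.4066.


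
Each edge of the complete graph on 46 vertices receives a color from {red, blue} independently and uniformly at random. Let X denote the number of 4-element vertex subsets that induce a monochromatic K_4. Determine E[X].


Let X = Σ_S X_S over the C(46, 4) = 163185 subsets S of size 4, where X_S = 1 if the K_4 on S is monochromatic.
For a fixed S, the K_4 on S has C(4, 2) = 6 edges. P[all 6 edges red] = (1/2)^6, and likewise for blue, so P[monochromatic] = 2·(1/2)^6 = 2^{1 − 6} = 1/32.
Summing: E[X] = C(46, 4) · 2^{1 − 6} = 163185 · 1/32 = 163185/32.
Numerically: E[X] ≈ 5099.5312.

E[X] = C(46,4)·2^(1−C(4,2)) = 163185/32 ≈ 5099.5312.


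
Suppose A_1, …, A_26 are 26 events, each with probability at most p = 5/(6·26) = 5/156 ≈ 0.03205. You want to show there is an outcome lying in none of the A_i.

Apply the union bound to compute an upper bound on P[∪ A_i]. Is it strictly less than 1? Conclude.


Union bound: P[∪_{i=1}^{26} A_i] ≤ Σ_i P[A_i] ≤ 26·p = 26·(5/156) = 5/6.
Numerically: 5/6 ≈ 0.83333.
Is 5/6 < 1? YES.
Since P[∪ A_i] ≤ 5/6 < 1, the complement has P[∩ A_i^c] ≥ 1 − 5/6 = 1/6 > 0, so some outcome avoids every A_i.

26·p = 5/6 ≈ 0.83333; existence CERTIFIED by the union bound.


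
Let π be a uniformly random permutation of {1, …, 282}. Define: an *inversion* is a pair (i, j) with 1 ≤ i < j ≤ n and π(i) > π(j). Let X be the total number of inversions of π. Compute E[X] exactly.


Write X = Σ X_I over the C(282, 2) = 39621 pairs i < j, with X_I the indicator of one inversion.
There are 39621 indicators.
For each fixed pair i < j, the values π(i) and π(j) are two distinct elements of {1, …, 282} in uniformly random order; by symmetry P[π(i) > π(j)] = 1/2.
By linearity: E[X] = 39621 · (1/2) = C(282, 2) · (1/2) = 39621/2 = 39621/2 ≈ 19810.50000.

E[X] = 39621/2 = 19810.50000.


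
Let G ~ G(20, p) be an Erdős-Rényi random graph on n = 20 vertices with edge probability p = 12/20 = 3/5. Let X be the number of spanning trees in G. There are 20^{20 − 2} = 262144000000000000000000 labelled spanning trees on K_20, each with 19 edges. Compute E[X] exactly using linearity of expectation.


K_20 has 20^{20 − 2} = 262144000000000000000000 labelled spanning trees.
For each such spanning tree H, let X_H = 1 if all 19 edges of H are present in G. Then P[X_H = 1] = p^{19} = (3/5)^{19} = 1162261467/19073486328125.
By linearity: E[X] = Σ_H E[X_H] = 262144000000000000000000 · p^{19} = 262144000000000000000000 · 1162261467/19073486328125 = 79869999842655731712/5.
Numerically: E[X] ≈ 1.597e+19.

E[X] = 262144000000000000000000 · (3/5)^{19} = 79869999842655731712/5 ≈ 1.597e+19.


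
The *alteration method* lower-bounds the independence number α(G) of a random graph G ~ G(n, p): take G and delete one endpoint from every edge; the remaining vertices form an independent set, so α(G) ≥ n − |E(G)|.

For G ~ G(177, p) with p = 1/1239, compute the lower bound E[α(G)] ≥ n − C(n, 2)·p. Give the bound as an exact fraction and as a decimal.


E[|E(G)|] = C(177, 2)·p = 15576 · (1/1239) = 88/7.
E[α(G)] ≥ n − E[|E(G)|] = 177 − 88/7 = 1151/7.
Numerically: ≈ 164.428571.
(This is only a lower bound; the true E[α(G)] may be larger.)

E[α(G)] ≥ 1151/7 ≈ 164.428571.


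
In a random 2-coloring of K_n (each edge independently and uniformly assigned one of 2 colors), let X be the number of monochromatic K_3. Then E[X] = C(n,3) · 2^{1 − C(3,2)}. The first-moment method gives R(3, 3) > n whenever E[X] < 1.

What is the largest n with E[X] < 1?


We need C(n, 3) · 2^{1 − 3} < 1, i.e. C(n, 3) < 2^{3 − 1} = 4.
Check values of n near the boundary:
  n = 3: C(3, 3) = 1; 1 < 4? YES
  n = 4: C(4, 3) = 4; 4 < 4? NO
  n = 5: C(5, 3) = 10; 10 < 4? NO
The largest n with C(n, 3) < 4 is n = 3 (where E[X] = 1/4 ≈ 0.25000). Hence R(3, 3) > 3, i.e. R(3, 3) ≥ 4.

Largest n = 3; hence R(3, 3) > 3.


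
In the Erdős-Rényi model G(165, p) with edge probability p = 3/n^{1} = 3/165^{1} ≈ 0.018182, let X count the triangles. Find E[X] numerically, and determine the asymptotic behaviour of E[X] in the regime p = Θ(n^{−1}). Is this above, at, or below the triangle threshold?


Number of potential triangles: C(165, 3) = 735130.
Each occurs with probability p³ ≈ (0.018182)³ ≈ 6.0105184e-06.
By linearity: E[X] = C(165, 3)·p³ ≈ 735130 · 6.0105184e-06 ≈ 4.41851.
Here α = 1, so p = 3/n is exactly at the triangle threshold p ~ 1/n. Asymptotically E[X] → c³/6 = 3³/6 = 9/2 ≈ 4.50000, a bounded constant. In this regime the triangle count is asymptotically Poisson(c³/6).

E[X] ≈ 4.41851; in regime p = Θ(1/n^{1}) E[X] stays bounded (at the triangle threshold p ~ 1/n).


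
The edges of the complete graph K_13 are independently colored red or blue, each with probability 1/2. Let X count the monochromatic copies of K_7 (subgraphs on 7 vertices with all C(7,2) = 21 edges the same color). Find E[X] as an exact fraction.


Let X = Σ_S X_S over the C(13, 7) = 1716 subsets S of size 7, where X_S = 1 if the K_7 on S is monochromatic.
For a fixed S, the K_7 on S has C(7, 2) = 21 edges. P[all 21 edges red] = (1/2)^21, and likewise for blue, so P[monochromatic] = 2·(1/2)^21 = 2^{1 − 21} = 1/1048576.
By linearity: E[X] = C(13, 7) · 2^{1 − 21} = 1716 · 1/1048576 = 429/262144.
Numerically: E[X] ≈ 0.001637.

E[X] = C(13,7)·2^(1−C(7,2)) = 429/262144 ≈ 0.001637.


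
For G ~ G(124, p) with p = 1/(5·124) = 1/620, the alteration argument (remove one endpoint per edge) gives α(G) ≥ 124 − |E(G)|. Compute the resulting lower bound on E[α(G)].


E[|E(G)|] = C(124, 2)·p = 7626 · (1/620) = 123/10.
E[α(G)] ≥ n − E[|E(G)|] = 124 − 123/10 = 1117/10.
Numerically: ≈ 111.700.
(This is only a lower bound; the true E[α(G)] may be larger.)

E[α(G)] ≥ 1117/10 ≈ 111.700.


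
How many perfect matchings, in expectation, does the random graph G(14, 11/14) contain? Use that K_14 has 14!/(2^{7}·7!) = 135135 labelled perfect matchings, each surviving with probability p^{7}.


K_14 has 14!/(2^{7}·7!) = 135135 labelled perfect matchings.
For each such perfect matching H, let X_H = 1 if all 7 edges of H are present in G. Then P[X_H = 1] = p^{7} = (11/14)^{7} = 19487171/105413504.
Summing the indicators: E[X] = Σ_H E[X_H] = 135135 · p^{7} = 135135 · 19487171/105413504 = 376199836155/15059072.
Numerically: E[X] ≈ 24981.6.

E[X] = 135135 · (11/14)^{7} = 376199836155/15059072 ≈ 24981.6.


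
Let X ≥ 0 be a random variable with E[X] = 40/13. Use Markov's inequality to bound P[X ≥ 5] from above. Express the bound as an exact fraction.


μ = E[X] = 40/13, a = 5.
Markov: P[X ≥ 5] ≤ μ/a = (40/13)/5 = 8/13.
Numerically: ≈ 0.615385.
(Since a = 5 > μ = 3.076923, the bound 8/13 is < 1 and informative.)

P[X ≥ 5] ≤ 8/13 ≈ 0.615385.


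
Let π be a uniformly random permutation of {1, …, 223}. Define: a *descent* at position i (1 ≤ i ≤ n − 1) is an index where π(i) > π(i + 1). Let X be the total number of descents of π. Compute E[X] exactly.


Write X = Σ X_I over i = 1, …, 222, with X_I the indicator of one descent.
There are 222 indicators.
For each fixed i, the pair (π(i), π(i+1)) is a uniformly random ordered pair of distinct values from {1, …, 223}; by symmetry P[π(i) > π(i+1)] = 1/2.
By linearity: E[X] = 222 · (1/2) = (223 − 1) · (1/2) = 111 ≈ 111.000.

E[X] = 111 = 111.000.


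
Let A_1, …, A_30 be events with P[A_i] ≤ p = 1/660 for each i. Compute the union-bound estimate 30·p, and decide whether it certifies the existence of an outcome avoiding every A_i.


Union bound: P[∪_{i=1}^{30} A_i] ≤ Σ_i P[A_i] ≤ 30·p = 30·(1/660) = 1/22.
Numerically: 1/22 ≈ 0.0455.
Is 1/22 < 1? YES.
Since P[∪ A_i] ≤ 1/22 < 1, the complement has P[∩ A_i^c] ≥ 1 − 1/22 = 21/22 > 0, so some outcome avoids every A_i.

30·p = 1/22 ≈ 0.0455; existence CERTIFIED by the union bound.


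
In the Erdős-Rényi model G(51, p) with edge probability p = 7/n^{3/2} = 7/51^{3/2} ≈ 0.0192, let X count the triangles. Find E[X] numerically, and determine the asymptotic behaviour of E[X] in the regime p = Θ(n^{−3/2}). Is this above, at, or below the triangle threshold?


Number of potential triangles: C(51, 3) = 20825.
Each occurs with probability p³ ≈ (0.0192)³ ≈ 7.09951e-06.
By linearity: E[X] = C(51, 3)·p³ ≈ 20825 · 7.09951e-06 ≈ 0.148.
Since α = 3/2 > 1, p = c/n^{3/2} = o(1/n) is below the triangle threshold p ~ 1/n. Asymptotically E[X] ~ (c³/6)·n^{3(1−α)} = (7³/6)·n^{-1.5} → 0, so by Markov's inequality G has no triangles w.h.p.

E[X] ≈ 0.148; in regime p = Θ(1/n^{3/2}) E[X] tends to 0 (below the triangle threshold p ~ 1/n).


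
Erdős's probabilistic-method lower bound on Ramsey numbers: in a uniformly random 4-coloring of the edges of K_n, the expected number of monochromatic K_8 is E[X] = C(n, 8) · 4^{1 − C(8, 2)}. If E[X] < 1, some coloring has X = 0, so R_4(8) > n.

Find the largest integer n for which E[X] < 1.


We need C(n, 8) · 4^{1 − 28} < 1, i.e. C(n, 8) < 4^{28 − 1} = 18014398509481984.
Check values of n near the boundary:
  n = 406: C(406, 8) = 17082453897995850; 17082453897995850 < 18014398509481984? YES
  n = 407: C(407, 8) = 17424959239309050; 17424959239309050 < 18014398509481984? YES
  n = 408: C(408, 8) = 17773458424095231; 17773458424095231 < 18014398509481984? YES
  n = 409: C(409, 8) = 18128041135797879; 18128041135797879 < 18014398509481984? NO
The largest n with C(n, 8) < 18014398509481984 is n = 408 (where E[X] = 17773458424095231/18014398509481984 ≈ 0.9866). Hence R_4(8) > 408, i.e. R_4(8) ≥ 409.

Largest n = 408; hence R_4(8) > 408.


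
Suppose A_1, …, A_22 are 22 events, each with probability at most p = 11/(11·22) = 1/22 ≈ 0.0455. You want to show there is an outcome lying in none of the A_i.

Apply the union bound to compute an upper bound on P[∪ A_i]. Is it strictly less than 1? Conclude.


Union bound: P[∪_{i=1}^{22} A_i] ≤ Σ_i P[A_i] ≤ 22·p = 22·(1/22) = 1.
Numerically: 1 ≈ 1.0000.
Is 1 < 1? NO.
Since the bound 1 is ≥ 1, the union bound is uninformative here; it does NOT by itself certify existence.

22·p = 1 ≈ 1.0000; existence NOT certified by the union bound.


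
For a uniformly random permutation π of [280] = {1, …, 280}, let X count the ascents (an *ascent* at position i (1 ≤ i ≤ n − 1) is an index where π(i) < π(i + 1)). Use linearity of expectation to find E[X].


Write X = Σ X_I over i = 1, …, 279, with X_I the indicator of one ascent.
There are 279 indicators.
For each fixed i, the pair (π(i), π(i+1)) is a uniformly random ordered pair of distinct values from {1, …, 280}; by symmetry P[π(i) < π(i+1)] = 1/2.
By linearity: E[X] = 279 · (1/2) = (280 − 1) · (1/2) = 279/2 ≈ 139.500.

E[X] = 279/2 = 139.500.


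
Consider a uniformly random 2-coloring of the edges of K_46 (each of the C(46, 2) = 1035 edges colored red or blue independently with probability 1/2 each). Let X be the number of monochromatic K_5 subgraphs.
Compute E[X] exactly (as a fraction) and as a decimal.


Let X = Σ_S X_S over the C(46, 5) = 1370754 subsets S of size 5, where X_S = 1 if the K_5 on S is monochromatic.
For a fixed S, the K_5 on S has C(5, 2) = 10 edges. P[all 10 edges red] = (1/2)^10, and likewise for blue, so P[monochromatic] = 2·(1/2)^10 = 2^{1 − 10} = 1/512.
Summing: E[X] = C(46, 5) · 2^{1 − 10} = 1370754 · 1/512 = 685377/256.
Numerically: E[X] ≈ 2677.253906.

E[X] = C(46,5)·2^(1−C(5,2)) = 685377/256 ≈ 2677.253906.


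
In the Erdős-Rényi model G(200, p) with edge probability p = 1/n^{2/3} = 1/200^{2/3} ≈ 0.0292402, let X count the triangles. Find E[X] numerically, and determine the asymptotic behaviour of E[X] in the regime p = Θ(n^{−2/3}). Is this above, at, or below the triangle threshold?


Number of potential triangles: C(200, 3) = 1313400.
Each occurs with probability p³ ≈ (0.0292402)³ ≈ 2.50000000e-05.
By linearity: E[X] = C(200, 3)·p³ ≈ 1313400 · 2.50000000e-05 ≈ 32.835000.
Since α = 2/3 < 1, p = c/n^{2/3} ≫ 1/n is above the triangle threshold p ~ 1/n. Asymptotically E[X] ~ (c³/6)·n^{3(1−α)} = (1³/6)·n^{1} → ∞; triangles are abundant w.h.p.

E[X] ≈ 32.835000; in regime p = Θ(1/n^{2/3}) E[X] diverges (above the triangle threshold p ~ 1/n).


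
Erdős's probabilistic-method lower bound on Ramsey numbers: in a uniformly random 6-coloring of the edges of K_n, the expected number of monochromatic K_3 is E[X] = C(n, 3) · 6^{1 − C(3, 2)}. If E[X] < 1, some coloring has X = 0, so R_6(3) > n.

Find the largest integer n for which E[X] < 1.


We need C(n, 3) · 6^{1 − 3} < 1, i.e. C(n, 3) < 6^{3 − 1} = 36.
Check values of n near the boundary:
  n = 6: C(6, 3) = 20; 20 < 36? YES
  n = 7: C(7, 3) = 35; 35 < 36? YES
  n = 8: C(8, 3) = 56; 56 < 36? NO
  n = 9: C(9, 3) = 84; 84 < 36? NO
The largest n with C(n, 3) < 36 is n = 7 (where E[X] = 35/36 ≈ 0.97222). Hence R_6(3) > 7, i.e. R_6(3) ≥ 8.

Largest n = 7; hence R_6(3) > 7.


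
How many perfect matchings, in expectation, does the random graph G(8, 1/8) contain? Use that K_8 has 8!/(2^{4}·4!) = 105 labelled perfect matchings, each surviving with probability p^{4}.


K_8 has 8!/(2^{4}·4!) = 105 labelled perfect matchings.
For each such perfect matching H, let X_H = 1 if all 4 edges of H are present in G. Then P[X_H = 1] = p^{4} = (1/8)^{4} = 1/4096.
By linearity of expectation: E[X] = Σ_H E[X_H] = 105 · p^{4} = 105 · 1/4096 = 105/4096.
Numerically: E[X] ≈ 0.02563.

E[X] = 105 · (1/8)^{4} = 105/4096 ≈ 0.02563.


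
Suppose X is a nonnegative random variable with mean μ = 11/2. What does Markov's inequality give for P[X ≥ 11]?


μ = E[X] = 11/2, a = 11.
Markov: P[X ≥ 11] ≤ μ/a = (11/2)/11 = 1/2.
Numerically: ≈ 0.500.
(Since a = 11 > μ = 5.500, the bound 1/2 is < 1 and informative.)

P[X ≥ 11] ≤ 1/2 ≈ 0.500.


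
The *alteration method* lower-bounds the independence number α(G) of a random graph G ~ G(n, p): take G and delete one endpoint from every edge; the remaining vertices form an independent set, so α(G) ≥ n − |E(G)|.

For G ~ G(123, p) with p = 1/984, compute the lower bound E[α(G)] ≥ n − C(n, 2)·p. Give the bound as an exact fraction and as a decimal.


E[|E(G)|] = C(123, 2)·p = 7503 · (1/984) = 61/8.
E[α(G)] ≥ n − E[|E(G)|] = 123 − 61/8 = 923/8.
Numerically: ≈ 115.3750.
(This is only a lower bound; the true E[α(G)] may be larger.)

E[α(G)] ≥ 923/8 ≈ 115.3750.


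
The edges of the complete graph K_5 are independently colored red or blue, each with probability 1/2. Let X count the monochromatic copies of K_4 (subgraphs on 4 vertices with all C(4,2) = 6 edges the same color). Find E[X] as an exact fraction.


Let X = Σ_S X_S over the C(5, 4) = 5 subsets S of size 4, where X_S = 1 if the K_4 on S is monochromatic.
For a fixed S, the K_4 on S has C(4, 2) = 6 edges. P[all 6 edges red] = (1/2)^6, and likewise for blue, so P[monochromatic] = 2·(1/2)^6 = 2^{1 − 6} = 1/32.
By linearity of expectation: E[X] = C(5, 4) · 2^{1 − 6} = 5 · 1/32 = 5/32.
Numerically: E[X] ≈ 0.15625.

E[X] = C(5,4)·2^(1−C(4,2)) = 5/32 ≈ 0.15625.


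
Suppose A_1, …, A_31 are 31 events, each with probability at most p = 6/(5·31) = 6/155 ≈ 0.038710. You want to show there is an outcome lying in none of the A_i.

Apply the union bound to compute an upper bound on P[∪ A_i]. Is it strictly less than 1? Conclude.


Union bound: P[∪_{i=1}^{31} A_i] ≤ Σ_i P[A_i] ≤ 31·p = 31·(6/155) = 6/5.
Numerically: 6/5 ≈ 1.200000.
Is 6/5 < 1? NO.
Since the bound 6/5 is ≥ 1, the union bound is uninformative here; it does NOT by itself certify existence.

31·p = 6/5 ≈ 1.200000; existence NOT certified by the union bound.


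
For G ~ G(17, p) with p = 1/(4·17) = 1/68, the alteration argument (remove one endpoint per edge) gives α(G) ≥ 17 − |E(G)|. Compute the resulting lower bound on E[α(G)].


E[|E(G)|] = C(17, 2)·p = 136 · (1/68) = 2.
E[α(G)] ≥ n − E[|E(G)|] = 17 − 2 = 15.
Numerically: ≈ 15.000.
(This is only a lower bound; the true E[α(G)] may be larger.)

E[α(G)] ≥ 15 ≈ 15.000.


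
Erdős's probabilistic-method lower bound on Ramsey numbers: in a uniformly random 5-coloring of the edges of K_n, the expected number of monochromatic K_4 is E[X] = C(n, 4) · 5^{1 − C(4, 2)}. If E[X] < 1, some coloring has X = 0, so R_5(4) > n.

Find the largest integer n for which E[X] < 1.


We need C(n, 4) · 5^{1 − 6} < 1, i.e. C(n, 4) < 5^{6 − 1} = 3125.
Check values of n near the boundary:
  n = 16: C(16, 4) = 1820; 1820 < 3125? YES
  n = 17: C(17, 4) = 2380; 2380 < 3125? YES
  n = 18: C(18, 4) = 3060; 3060 < 3125? YES
  n = 19: C(19, 4) = 3876; 3876 < 3125? NO
  n = 20: C(20, 4) = 4845; 4845 < 3125? NO
The largest n with C(n, 4) < 3125 is n = 18 (where E[X] = 612/625 ≈ 0.9792000). Hence R_5(4) > 18, i.e. R_5(4) ≥ 19.

Largest n = 18; hence R_5(4) > 18.


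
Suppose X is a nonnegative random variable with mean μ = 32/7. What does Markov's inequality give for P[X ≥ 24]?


μ = E[X] = 32/7, a = 24.
Markov: P[X ≥ 24] ≤ μ/a = (32/7)/24 = 4/21.
Numerically: ≈ 0.19048.
(Since a = 24 > μ = 4.57143, the bound 4/21 is < 1 and informative.)

P[X ≥ 24] ≤ 4/21 ≈ 0.19048.


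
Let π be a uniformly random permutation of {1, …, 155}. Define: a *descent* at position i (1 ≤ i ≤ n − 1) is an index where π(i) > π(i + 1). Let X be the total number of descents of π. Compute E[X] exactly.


Write X = Σ X_I over i = 1, …, 154, with X_I the indicator of one descent.
There are 154 indicators.
For each fixed i, the pair (π(i), π(i+1)) is a uniformly random ordered pair of distinct values from {1, …, 155}; by symmetry P[π(i) > π(i+1)] = 1/2.
By linearity: E[X] = 154 · (1/2) = (155 − 1) · (1/2) = 77 ≈ 77.0000.

E[X] = 77 = 77.0000.


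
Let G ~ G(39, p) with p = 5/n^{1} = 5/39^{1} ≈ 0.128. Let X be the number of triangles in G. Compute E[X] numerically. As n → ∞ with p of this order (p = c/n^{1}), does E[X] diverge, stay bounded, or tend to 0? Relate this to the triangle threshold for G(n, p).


Number of potential triangles: C(39, 3) = 9139.
Each occurs with probability p³ ≈ (0.128)³ ≈ 2.10725e-03.
By linearity: E[X] = C(39, 3)·p³ ≈ 9139 · 2.10725e-03 ≈ 19.258.
Here α = 1, so p = 5/n is exactly at the triangle threshold p ~ 1/n. Asymptotically E[X] → c³/6 = 5³/6 = 125/6 ≈ 20.833, a bounded constant. In this regime the triangle count is asymptotically Poisson(c³/6).

E[X] ≈ 19.258; in regime p = Θ(1/n^{1}) E[X] stays bounded (at the triangle threshold p ~ 1/n).


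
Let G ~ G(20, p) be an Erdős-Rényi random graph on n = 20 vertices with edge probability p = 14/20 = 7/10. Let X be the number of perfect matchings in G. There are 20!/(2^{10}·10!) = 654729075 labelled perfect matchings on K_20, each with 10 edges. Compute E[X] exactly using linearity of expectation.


K_20 has 20!/(2^{10}·10!) = 654729075 labelled perfect matchings.
For each such perfect matching H, let X_H = 1 if all 10 edges of H are present in G. Then P[X_H = 1] = p^{10} = (7/10)^{10} = 282475249/10000000000.
Summing the indicators: E[X] = Σ_H E[X_H] = 654729075 · p^{10} = 654729075 · 282475249/10000000000 = 7397790339526587/400000000.
Numerically: E[X] ≈ 1.8494e+07.

E[X] = 654729075 · (7/10)^{10} = 7397790339526587/400000000 ≈ 1.8494e+07.


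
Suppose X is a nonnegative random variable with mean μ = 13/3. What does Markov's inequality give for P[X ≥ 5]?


μ = E[X] = 13/3, a = 5.
Markov: P[X ≥ 5] ≤ μ/a = (13/3)/5 = 13/15.
Numerically: ≈ 0.867.
(Since a = 5 > μ = 4.333, the bound 13/15 is < 1 and informative.)

P[X ≥ 5] ≤ 13/15 ≈ 0.867.


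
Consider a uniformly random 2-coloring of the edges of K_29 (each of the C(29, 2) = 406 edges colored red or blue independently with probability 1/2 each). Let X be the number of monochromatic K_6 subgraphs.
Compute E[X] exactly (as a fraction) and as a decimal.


Let X = Σ_S X_S over the C(29, 6) = 475020 subsets S of size 6, where X_S = 1 if the K_6 on S is monochromatic.
For a fixed S, the K_6 on S has C(6, 2) = 15 edges. P[all 15 edges red] = (1/2)^15, and likewise for blue, so P[monochromatic] = 2·(1/2)^15 = 2^{1 − 15} = 1/16384.
By linearity: E[X] = C(29, 6) · 2^{1 − 15} = 475020 · 1/16384 = 118755/4096.
Numerically: E[X] ≈ 28.99292.

E[X] = C(29,6)·2^(1−C(6,2)) = 118755/4096 ≈ 28.99292.


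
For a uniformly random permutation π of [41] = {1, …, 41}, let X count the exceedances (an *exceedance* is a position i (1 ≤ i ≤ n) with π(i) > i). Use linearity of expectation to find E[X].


Write X = Σ_{i=1}^{41} X_i, where X_i = 1_{π(i) > i}.
For each fixed i, π(i) is uniform over {1, …, 41} (marginal of a uniform permutation), so P[π(i) > i] = (n − i)/n. Summing: Σ_{i=1}^{41} (n − i)/n = (0 + 1 + … + 40)/41 = 41(41 − 1)/(2·41) = (41 − 1)/2.
Hence E[X] = Σ_{i=1}^{41} (41 − i)/41 = 20 ≈ 20.000.

E[X] = 20 = 20.000.


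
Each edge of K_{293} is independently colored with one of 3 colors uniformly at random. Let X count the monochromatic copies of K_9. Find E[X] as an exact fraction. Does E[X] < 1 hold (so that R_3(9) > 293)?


E[X] = C(293, 9) · 3^{1 − 36} = 38740172144007620 · 3^{−35} = 38740172144007620/50031545098999707.
As a reduced fraction: E[X] = 38740172144007620/50031545098999707 ≈ 0.774.
Is E[X] < 1? YES.
Since E[X] < 1, there exists a 3-coloring of K_{293} with no monochromatic K_9; hence R_3(9) > 293.

E[X] = 38740172144007620/50031545098999707 ≈ 0.774; E[X] < 1, so R_3(9) > 293.


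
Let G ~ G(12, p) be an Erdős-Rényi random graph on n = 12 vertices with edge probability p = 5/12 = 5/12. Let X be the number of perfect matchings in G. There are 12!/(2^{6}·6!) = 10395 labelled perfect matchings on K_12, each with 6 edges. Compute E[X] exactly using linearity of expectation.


K_12 has 12!/(2^{6}·6!) = 10395 labelled perfect matchings.
For each such perfect matching H, let X_H = 1 if all 6 edges of H are present in G. Then P[X_H = 1] = p^{6} = (5/12)^{6} = 15625/2985984.
By linearity of expectation: E[X] = Σ_H E[X_H] = 10395 · p^{6} = 10395 · 15625/2985984 = 6015625/110592.
Numerically: E[X] ≈ 54.3948.

E[X] = 10395 · (5/12)^{6} = 6015625/110592 ≈ 54.3948.


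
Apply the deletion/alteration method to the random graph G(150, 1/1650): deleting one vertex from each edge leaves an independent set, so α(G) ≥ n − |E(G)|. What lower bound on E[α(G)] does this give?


E[|E(G)|] = C(150, 2)·p = 11175 · (1/1650) = 149/22.
E[α(G)] ≥ n − E[|E(G)|] = 150 − 149/22 = 3151/22.
Numerically: ≈ 143.227.
(This is only a lower bound; the true E[α(G)] may be larger.)

E[α(G)] ≥ 3151/22 ≈ 143.227.


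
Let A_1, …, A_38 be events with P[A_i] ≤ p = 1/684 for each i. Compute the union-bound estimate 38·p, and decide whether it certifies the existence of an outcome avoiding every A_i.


Union bound: P[∪_{i=1}^{38} A_i] ≤ Σ_i P[A_i] ≤ 38·p = 38·(1/684) = 1/18.
Numerically: 1/18 ≈ 0.0555556.
Is 1/18 < 1? YES.
Since P[∪ A_i] ≤ 1/18 < 1, the complement has P[∩ A_i^c] ≥ 1 − 1/18 = 17/18 > 0, so some outcome avoids every A_i.

38·p = 1/18 ≈ 0.0555556; existence CERTIFIED by the union bound.


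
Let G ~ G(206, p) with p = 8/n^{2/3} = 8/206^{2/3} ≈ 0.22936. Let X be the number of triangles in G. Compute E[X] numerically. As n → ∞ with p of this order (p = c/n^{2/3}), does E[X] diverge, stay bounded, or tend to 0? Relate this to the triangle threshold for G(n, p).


Number of potential triangles: C(206, 3) = 1435820.
Each occurs with probability p³ ≈ (0.22936)³ ≈ 1.2065228e-02.
By linearity: E[X] = C(206, 3)·p³ ≈ 1435820 · 1.2065228e-02 ≈ 17323.49515.
Since α = 2/3 < 1, p = c/n^{2/3} ≫ 1/n is above the triangle threshold p ~ 1/n. Asymptotically E[X] ~ (c³/6)·n^{3(1−α)} = (8³/6)·n^{1} → ∞; triangles are abundant w.h.p.

E[X] ≈ 17323.49515; in regime p = Θ(1/n^{2/3}) E[X] diverges (above the triangle threshold p ~ 1/n).


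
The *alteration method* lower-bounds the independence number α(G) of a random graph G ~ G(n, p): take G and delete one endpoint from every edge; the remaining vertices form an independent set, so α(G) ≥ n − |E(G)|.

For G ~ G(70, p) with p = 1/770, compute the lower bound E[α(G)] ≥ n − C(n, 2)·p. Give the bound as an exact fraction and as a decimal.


E[|E(G)|] = C(70, 2)·p = 2415 · (1/770) = 69/22.
E[α(G)] ≥ n − E[|E(G)|] = 70 − 69/22 = 1471/22.
Numerically: ≈ 66.8636.
(This is only a lower bound; the true E[α(G)] may be larger.)

E[α(G)] ≥ 1471/22 ≈ 66.8636.


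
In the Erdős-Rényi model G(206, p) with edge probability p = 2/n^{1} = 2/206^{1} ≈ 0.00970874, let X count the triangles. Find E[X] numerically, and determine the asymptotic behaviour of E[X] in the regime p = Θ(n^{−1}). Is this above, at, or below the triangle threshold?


Number of potential triangles: C(206, 3) = 1435820.
Each occurs with probability p³ ≈ (0.00970874)³ ≈ 9.15141659e-07.
By linearity: E[X] = C(206, 3)·p³ ≈ 1435820 · 9.15141659e-07 ≈ 1.313979.
Here α = 1, so p = 2/n is exactly at the triangle threshold p ~ 1/n. Asymptotically E[X] → c³/6 = 2³/6 = 4/3 ≈ 1.333333, a bounded constant. In this regime the triangle count is asymptotically Poisson(c³/6).

E[X] ≈ 1.313979; in regime p = Θ(1/n^{1}) E[X] stays bounded (at the triangle threshold p ~ 1/n).


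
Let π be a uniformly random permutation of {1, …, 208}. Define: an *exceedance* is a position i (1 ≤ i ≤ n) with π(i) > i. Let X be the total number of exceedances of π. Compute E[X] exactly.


Write X = Σ_{i=1}^{208} X_i, where X_i = 1_{π(i) > i}.
For each fixed i, π(i) is uniform over {1, …, 208} (marginal of a uniform permutation), so P[π(i) > i] = (n − i)/n. Summing: Σ_{i=1}^{208} (n − i)/n = (0 + 1 + … + 207)/208 = 208(208 − 1)/(2·208) = (208 − 1)/2.
Hence E[X] = Σ_{i=1}^{208} (208 − i)/208 = 207/2 ≈ 103.500000.

E[X] = 207/2 = 103.500000.


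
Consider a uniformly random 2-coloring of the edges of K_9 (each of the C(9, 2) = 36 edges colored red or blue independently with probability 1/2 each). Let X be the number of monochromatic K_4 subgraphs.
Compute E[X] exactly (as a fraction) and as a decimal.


Let X = Σ_S X_S over the C(9, 4) = 126 subsets S of size 4, where X_S = 1 if the K_4 on S is monochromatic.
For a fixed S, the K_4 on S has C(4, 2) = 6 edges. P[all 6 edges red] = (1/2)^6, and likewise for blue, so P[monochromatic] = 2·(1/2)^6 = 2^{1 − 6} = 1/32.
By linearity of expectation: E[X] = C(9, 4) · 2^{1 − 6} = 126 · 1/32 = 63/16.
Numerically: E[X] ≈ 3.9375.

E[X] = C(9,4)·2^(1−C(4,2)) = 63/16 ≈ 3.9375.


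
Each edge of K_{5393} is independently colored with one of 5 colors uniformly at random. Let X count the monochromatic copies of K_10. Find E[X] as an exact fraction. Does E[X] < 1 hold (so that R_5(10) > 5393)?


E[X] = C(5393, 10) · 5^{1 − 45} = 5687418968154238267170642278008 · 5^{−44} = 5687418968154238267170642278008/5684341886080801486968994140625.
As a reduced fraction: E[X] = 5687418968154238267170642278008/5684341886080801486968994140625 ≈ 1.00054.
Is E[X] < 1? NO.
Since E[X] ≥ 1, the first-moment bound is inconclusive at n = 5393; it does NOT by itself certify R_5(10) > 5393.

E[X] = 5687418968154238267170642278008/5684341886080801486968994140625 ≈ 1.00054; E[X] ≥ 1; first-moment method inconclusive here.


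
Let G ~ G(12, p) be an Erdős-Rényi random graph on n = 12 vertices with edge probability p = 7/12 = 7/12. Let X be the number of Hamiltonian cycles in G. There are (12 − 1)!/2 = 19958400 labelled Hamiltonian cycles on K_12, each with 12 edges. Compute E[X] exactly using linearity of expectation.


K_12 has (12 − 1)!/2 = 19958400 labelled Hamiltonian cycles.
For each such Hamiltonian cycle H, let X_H = 1 if all 12 edges of H are present in G. Then P[X_H = 1] = p^{12} = (7/12)^{12} = 13841287201/8916100448256.
By linearity: E[X] = Σ_H E[X_H] = 19958400 · p^{12} = 19958400 · 13841287201/8916100448256 = 26644477861925/859963392.
Numerically: E[X] ≈ 3.098e+04.

E[X] = 19958400 · (7/12)^{12} = 26644477861925/859963392 ≈ 3.098e+04.


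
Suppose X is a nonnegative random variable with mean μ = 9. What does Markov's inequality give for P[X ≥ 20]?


μ = E[X] = 9, a = 20.
Markov: P[X ≥ 20] ≤ μ/a = (9)/20 = 9/20.
Numerically: ≈ 0.450.
(Since a = 20 > μ = 9.000, the bound 9/20 is < 1 and informative.)

P[X ≥ 20] ≤ 9/20 ≈ 0.450.


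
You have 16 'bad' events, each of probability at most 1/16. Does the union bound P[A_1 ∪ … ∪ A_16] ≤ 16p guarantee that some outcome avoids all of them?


Union bound: P[∪_{i=1}^{16} A_i] ≤ Σ_i P[A_i] ≤ 16·p = 16·(1/16) = 1.
Numerically: 1 ≈ 1.00000.
Is 1 < 1? NO.
Since the bound 1 is ≥ 1, the union bound is uninformative here; it does NOT by itself certify existence.

16·p = 1 ≈ 1.00000; existence NOT certified by the union bound.


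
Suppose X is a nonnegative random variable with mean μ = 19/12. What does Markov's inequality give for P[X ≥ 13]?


μ = E[X] = 19/12, a = 13.
Markov: P[X ≥ 13] ≤ μ/a = (19/12)/13 = 19/156.
Numerically: ≈ 0.1218.
(Since a = 13 > μ = 1.5833, the bound 19/156 is < 1 and informative.)

P[X ≥ 13] ≤ 19/156 ≈ 0.1218.


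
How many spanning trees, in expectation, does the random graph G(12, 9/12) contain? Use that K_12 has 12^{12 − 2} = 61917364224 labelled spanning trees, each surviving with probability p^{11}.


K_12 has 12^{12 − 2} = 61917364224 labelled spanning trees.
For each such spanning tree H, let X_H = 1 if all 11 edges of H are present in G. Then P[X_H = 1] = p^{11} = (3/4)^{11} = 177147/4194304.
By linearity of expectation: E[X] = Σ_H E[X_H] = 61917364224 · p^{11} = 61917364224 · 177147/4194304 = 10460353203/4.
Numerically: E[X] ≈ 2.6151e+09.

E[X] = 61917364224 · (3/4)^{11} = 10460353203/4 ≈ 2.6151e+09.


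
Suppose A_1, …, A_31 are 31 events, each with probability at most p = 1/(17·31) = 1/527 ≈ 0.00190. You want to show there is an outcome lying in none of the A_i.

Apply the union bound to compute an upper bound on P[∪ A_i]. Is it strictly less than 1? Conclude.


Union bound: P[∪_{i=1}^{31} A_i] ≤ Σ_i P[A_i] ≤ 31·p = 31·(1/527) = 1/17.
Numerically: 1/17 ≈ 0.05882.
Is 1/17 < 1? YES.
Since P[∪ A_i] ≤ 1/17 < 1, the complement has P[∩ A_i^c] ≥ 1 − 1/17 = 16/17 > 0, so some outcome avoids every A_i.

31·p = 1/17 ≈ 0.05882; existence CERTIFIED by the union bound.
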